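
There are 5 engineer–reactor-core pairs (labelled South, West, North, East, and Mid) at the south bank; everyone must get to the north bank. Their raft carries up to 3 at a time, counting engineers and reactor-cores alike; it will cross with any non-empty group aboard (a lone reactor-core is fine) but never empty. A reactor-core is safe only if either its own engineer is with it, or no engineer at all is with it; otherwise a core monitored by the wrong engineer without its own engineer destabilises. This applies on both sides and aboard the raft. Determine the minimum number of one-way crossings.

11

Counting alone: each trip to the north bank takes at most 3 across and each return brings at least 1 back, so after t trips out (and t−1 returns) at most 3t − (t−1) of the 10 are across; that first reaches 10 at t = 5, so at least 9 crossings are needed.
The safety rule pushes this higher. Following every safe sequence of crossings, the most of the 10 that can be at the north bank as the raft arrives there on crossing 9 is 9 — never all 10.
So no plan with fewer than 11 crossings exists, and this one achieves 11:
1. engineer South and reactor-core South cross → the north bank.
2. engineer South crosses ← the south bank.
3. reactor-core East, reactor-core North, and reactor-core West cross → the north bank.
4. reactor-core South crosses ← the south bank.
5. engineer East, engineer North, and engineer West cross → the north bank.
6. engineer West and reactor-core West cross ← the south bank.
7. engineer Mid, engineer South, and engineer West cross → the north bank.
8. reactor-core North crosses ← the south bank.
9. reactor-core South and reactor-core West cross → the north bank.
10. reactor-core South crosses ← the south bank.
11. reactor-core Mid, reactor-core North, and reactor-core South cross → the north bank.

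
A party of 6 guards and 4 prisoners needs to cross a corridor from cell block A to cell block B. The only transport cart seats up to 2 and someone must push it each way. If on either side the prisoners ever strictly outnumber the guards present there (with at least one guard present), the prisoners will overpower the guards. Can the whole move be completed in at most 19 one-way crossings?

Yes

Yes — this plan uses 17 crossings (≤ 19):
1. 2 prisoners → cell block B.  (cell block A: 6G 2P; cell block B: 0G 2P)
2. 1 prisoner ← cell block A.  (cell block A: 6G 3P; cell block B: 0G 1P)
3. 2 prisoners → cell block B.  (cell block A: 6G 1P; cell block B: 0G 3P)
4. 1 prisoner ← cell block A.  (cell block A: 6G 2P; cell block B: 0G 2P)
5. 2 guards → cell block B.  (cell block A: 4G 2P; cell block B: 2G 2P)
6. 1 prisoner ← cell block A.  (cell block A: 4G 3P; cell block B: 2G 1P)
7. 1 guard and 1 prisoner → cell block B.  (cell block A: 3G 2P; cell block B: 3G 2P)
8. 1 prisoner ← cell block A.  (cell block A: 3G 3P; cell block B: 3G 1P)
9. 2 prisoners → cell block B.  (cell block A: 3G 1P; cell block B: 3G 3P)
10. 1 prisoner ← cell block A.  (cell block A: 3G 2P; cell block B: 3G 2P)
11. 1 guard and 1 prisoner → cell block B.  (cell block A: 2G 1P; cell block B: 4G 3P)
12. 1 prisoner ← cell block A.  (cell block A: 2G 2P; cell block B: 4G 2P)
13. 2 prisoners → cell block B.  (cell block A: 2G 0P; cell block B: 4G 4P)
14. 1 prisoner ← cell block A.  (cell block A: 2G 1P; cell block B: 4G 3P)
15. 1 guard and 1 prisoner → cell block B.  (cell block A: 1G 0P; cell block B: 5G 4P)
16. 1 prisoner ← cell block A.  (cell block A: 1G 1P; cell block B: 5G 3P)
17. 1 guard and 1 prisoner → cell block B.  (cell block A: 0G 0P; cell block B: 6G 4P)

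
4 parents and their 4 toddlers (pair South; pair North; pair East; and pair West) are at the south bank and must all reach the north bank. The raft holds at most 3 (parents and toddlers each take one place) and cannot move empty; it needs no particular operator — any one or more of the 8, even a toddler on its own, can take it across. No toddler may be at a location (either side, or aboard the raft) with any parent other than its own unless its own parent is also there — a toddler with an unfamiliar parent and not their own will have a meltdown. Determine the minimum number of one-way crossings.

Counting alone: each trip to the north bank takes at most 3 across and each return brings at least 1 back, so after t trips out (and t−1 returns) at most 3t − (t−1) of the 8 are across; that first reaches 8 at t = 4, so at least 7 crossings are needed.
The safety rule pushes this higher. Following every safe sequence of crossings, the most of the 8 that can be at the north bank as the raft arrives there on crossing 7 is 7 — never all 8.
So no plan with fewer than 9 crossings exists, and this one achieves 9:
1. parent South and toddler South cross → the north bank.
2. parent South crosses ← the south bank.
3. parent North, parent South, and toddler North cross → the north bank.
4. parent South and toddler South cross ← the south bank.
5. parent East, parent South, and parent West cross → the north bank.
6. toddler North crosses ← the south bank.
7. toddler North and toddler South cross → the north bank.
8. toddler South crosses ← the south bank.
9. toddler East, toddler South, and toddler West cross → the north bank.

9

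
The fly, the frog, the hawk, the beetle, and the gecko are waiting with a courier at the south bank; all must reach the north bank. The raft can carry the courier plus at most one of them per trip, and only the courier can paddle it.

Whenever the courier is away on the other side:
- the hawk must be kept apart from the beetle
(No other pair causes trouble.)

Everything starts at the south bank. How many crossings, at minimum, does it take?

9

Counting alone: the courier can take at most 1 across per trip to the north bank, so moving all 5 needs at least 5 loaded trips out, with a return between consecutive ones — at least 9 crossings.
The plan below uses exactly 9 crossings, so it is optimal:
1. Courier goes to the north bank with the hawk.
2. Courier goes back to the south bank alone.
3. Courier goes to the north bank with the fly.
4. Courier goes back to the south bank alone.
5. Courier goes to the north bank with the frog.
6. Courier goes back to the south bank alone.
7. Courier goes to the north bank with the gecko.
8. Courier goes back to the south bank alone.
9. Courier goes to the north bank with the beetle.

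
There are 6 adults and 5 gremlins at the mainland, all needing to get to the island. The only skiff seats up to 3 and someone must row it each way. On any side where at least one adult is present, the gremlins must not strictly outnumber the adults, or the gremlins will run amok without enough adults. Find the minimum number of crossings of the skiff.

Counting alone: each trip to the island takes at most 3 across and each return brings at least 1 back, so after t trips out (and t−1 returns) at most 3t − (t−1) of the 11 are across; that first reaches 11 at t = 5, so at least 9 crossings are needed.
The plan below uses exactly 9 crossings, so it is optimal:
1. 3 gremlins → the island.  (the mainland: 6A 2G; the island: 0A 3G)
2. 1 gremlin ← the mainland.  (the mainland: 6A 3G; the island: 0A 2G)
3. 3 adults → the island.  (the mainland: 3A 3G; the island: 3A 2G)
4. 1 adult ← the mainland.  (the mainland: 4A 3G; the island: 2A 2G)
5. 2 adults and 1 gremlin → the island.  (the mainland: 2A 2G; the island: 4A 3G)
6. 1 adult ← the mainland.  (the mainland: 3A 2G; the island: 3A 3G)
7. 2 adults and 1 gremlin → the island.  (the mainland: 1A 1G; the island: 5A 4G)
8. 1 adult ← the mainland.  (the mainland: 2A 1G; the island: 4A 4G)
9. 2 adults and 1 gremlin → the island.  (the mainland: 0A 0G; the island: 6A 5G)

9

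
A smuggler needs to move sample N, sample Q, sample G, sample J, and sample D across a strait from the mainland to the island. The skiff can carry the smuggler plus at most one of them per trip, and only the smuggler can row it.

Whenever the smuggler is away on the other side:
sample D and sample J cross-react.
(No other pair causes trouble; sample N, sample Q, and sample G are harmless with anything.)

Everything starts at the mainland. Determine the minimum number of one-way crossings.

9

Counting alone: the smuggler can take at most 1 across per trip to the island, so moving all 5 needs at least 5 loaded trips out, with a return between consecutive ones — at least 9 crossings.
The plan below uses exactly 9 crossings, so it is optimal:
1. Smuggler goes to the island with sample J.  [the mainland: sample D, sample G, sample N, sample Q | the island: sample J]
2. Smuggler goes back to the mainland alone.  [the mainland: sample D, sample G, sample N, sample Q | the island: sample J]
3. Smuggler goes to the island with sample N.  [the mainland: sample D, sample G, sample Q | the island: sample J, sample N]
4. Smuggler goes back to the mainland alone.  [the mainland: sample D, sample G, sample Q | the island: sample J, sample N]
5. Smuggler goes to the island with sample Q.  [the mainland: sample D, sample G | the island: sample J, sample N, sample Q]
6. Smuggler goes back to the mainland alone.  [the mainland: sample D, sample G | the island: sample J, sample N, sample Q]
7. Smuggler goes to the island with sample G.  [the mainland: sample D | the island: sample G, sample J, sample N, sample Q]
8. Smuggler goes back to the mainland alone.  [the mainland: sample D | the island: sample G, sample J, sample N, sample Q]
9. Smuggler goes to the island with sample D.  [the mainland: — | the island: sample D, sample G, sample J, sample N, sample Q]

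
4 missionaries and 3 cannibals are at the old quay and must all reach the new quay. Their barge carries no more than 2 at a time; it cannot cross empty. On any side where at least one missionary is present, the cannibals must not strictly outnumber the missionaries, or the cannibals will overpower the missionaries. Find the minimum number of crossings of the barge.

Counting alone: each trip to the new quay takes at most 2 across and each return brings at least 1 back, so after t trips out (and t−1 returns) at most 2t − (t−1) of the 7 are across; that first reaches 7 at t = 6, so at least 11 crossings are needed.
The plan below uses exactly 11 crossings, so it is optimal:
1. 2 cannibals → the new quay.  (the old quay: 4M 1C; the new quay: 0M 2C)
2. 1 cannibal ← the old quay.  (the old quay: 4M 2C; the new quay: 0M 1C)
3. 2 cannibals → the new quay.  (the old quay: 4M 0C; the new quay: 0M 3C)
4. 1 cannibal ← the old quay.  (the old quay: 4M 1C; the new quay: 0M 2C)
5. 2 missionaries → the new quay.  (the old quay: 2M 1C; the new quay: 2M 2C)
6. 1 cannibal ← the old quay.  (the old quay: 2M 2C; the new quay: 2M 1C)
7. 1 missionary and 1 cannibal → the new quay.  (the old quay: 1M 1C; the new quay: 3M 2C)
8. 1 missionary ← the old quay.  (the old quay: 2M 1C; the new quay: 2M 2C)
9. 1 missionary and 1 cannibal → the new quay.  (the old quay: 1M 0C; the new quay: 3M 3C)
10. 1 cannibal ← the old quay.  (the old quay: 1M 1C; the new quay: 3M 2C)
11. 1 missionary and 1 cannibal → the new quay.  (the old quay: 0M 0C; the new quay: 4M 3C)

11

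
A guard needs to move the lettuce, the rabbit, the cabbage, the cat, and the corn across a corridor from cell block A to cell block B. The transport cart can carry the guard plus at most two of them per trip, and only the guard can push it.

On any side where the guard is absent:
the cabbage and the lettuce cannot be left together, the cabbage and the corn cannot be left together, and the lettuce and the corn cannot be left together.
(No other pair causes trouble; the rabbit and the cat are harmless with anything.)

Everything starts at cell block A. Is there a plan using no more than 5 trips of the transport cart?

Counting alone: the guard can take at most 2 across per trip to cell block B, so moving all 5 needs at least 3 loaded trips out, with a return between consecutive ones — at least 5 crossings.
The safety rule pushes this higher. Following every safe sequence of crossings, the most of the 5 that can be at cell block B as the transport cart arrives there on crossing 5 is 4 — never all 5.
So the move cannot be finished within 5 crossings. (The shortest complete plan takes 7:)
1. Guard goes to cell block B with the cabbage and the lettuce.  [cell block A: the cat, the corn, the rabbit | cell block B: the cabbage, the lettuce]
2. Guard goes back to cell block A with the lettuce.  [cell block A: the cat, the corn, the lettuce, the rabbit | cell block B: the cabbage]
3. Guard goes to cell block B with the lettuce and the rabbit.  [cell block A: the cat, the corn | cell block B: the cabbage, the lettuce, the rabbit]
4. Guard goes back to cell block A with the lettuce.  [cell block A: the cat, the corn, the lettuce | cell block B: the cabbage, the rabbit]
5. Guard goes to cell block B with the cat and the lettuce.  [cell block A: the corn | cell block B: the cabbage, the cat, the lettuce, the rabbit]
6. Guard goes back to cell block A with the lettuce.  [cell block A: the corn, the lettuce | cell block B: the cabbage, the cat, the rabbit]
7. Guard goes to cell block B with the corn and the lettuce.  [cell block A: — | cell block B: the cabbage, the cat, the corn, the lettuce, the rabbit]

No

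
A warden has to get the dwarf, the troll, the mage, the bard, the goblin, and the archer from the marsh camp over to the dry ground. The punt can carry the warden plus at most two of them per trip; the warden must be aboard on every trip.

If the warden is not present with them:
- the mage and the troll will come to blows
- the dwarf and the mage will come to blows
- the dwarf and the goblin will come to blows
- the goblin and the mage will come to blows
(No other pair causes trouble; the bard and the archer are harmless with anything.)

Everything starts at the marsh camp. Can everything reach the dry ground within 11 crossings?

Yes

Yes — this plan uses 9 crossings (≤ 11):
1. Warden goes to the dry ground with the dwarf and the mage.
2. Warden goes back to the marsh camp with the dwarf.
3. Warden goes to the dry ground with the dwarf and the troll.
4. Warden goes back to the marsh camp with the mage.
5. Warden goes to the dry ground with the bard and the mage.
6. Warden goes back to the marsh camp with the mage.
7. Warden goes to the dry ground with the archer and the mage.
8. Warden goes back to the marsh camp with the mage.
9. Warden goes to the dry ground with the goblin and the mage.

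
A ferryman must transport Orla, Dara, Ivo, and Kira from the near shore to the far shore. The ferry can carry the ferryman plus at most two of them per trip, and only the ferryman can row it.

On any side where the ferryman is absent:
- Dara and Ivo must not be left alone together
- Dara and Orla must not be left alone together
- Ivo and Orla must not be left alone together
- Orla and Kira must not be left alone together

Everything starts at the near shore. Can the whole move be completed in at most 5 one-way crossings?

Yes — this plan uses 5 crossings (≤ 5):
1. Ferryman goes to the far shore with Dara and Orla.
2. Ferryman goes back to the near shore with Orla.
3. Ferryman goes to the far shore with Kira and Orla.
4. Ferryman goes back to the near shore with Orla.
5. Ferryman goes to the far shore with Ivo and Orla.

Yes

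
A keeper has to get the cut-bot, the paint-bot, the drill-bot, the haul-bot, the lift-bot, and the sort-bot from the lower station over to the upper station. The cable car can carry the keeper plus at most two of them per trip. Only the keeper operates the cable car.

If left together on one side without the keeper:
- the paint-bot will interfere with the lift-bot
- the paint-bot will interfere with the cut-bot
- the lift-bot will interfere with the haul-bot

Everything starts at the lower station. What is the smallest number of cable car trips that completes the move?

Counting alone: the keeper can take at most 2 across per trip to the upper station, so moving all 6 needs at least 3 loaded trips out, with a return between consecutive ones — at least 5 crossings.
The plan below uses exactly 5 crossings, so it is optimal:
1. Keeper goes to the upper station with the cut-bot and the lift-bot.  [the lower station: the drill-bot, the haul-bot, the paint-bot, the sort-bot | the upper station: the cut-bot, the lift-bot]
2. Keeper goes back to the lower station alone.  [the lower station: the drill-bot, the haul-bot, the paint-bot, the sort-bot | the upper station: the cut-bot, the lift-bot]
3. Keeper goes to the upper station with the drill-bot and the sort-bot.  [the lower station: the haul-bot, the paint-bot | the upper station: the cut-bot, the drill-bot, the lift-bot, the sort-bot]
4. Keeper goes back to the lower station alone.  [the lower station: the haul-bot, the paint-bot | the upper station: the cut-bot, the drill-bot, the lift-bot, the sort-bot]
5. Keeper goes to the upper station with the haul-bot and the paint-bot.  [the lower station: — | the upper station: the cut-bot, the drill-bot, the haul-bot, the lift-bot, the paint-bot, the sort-bot]

5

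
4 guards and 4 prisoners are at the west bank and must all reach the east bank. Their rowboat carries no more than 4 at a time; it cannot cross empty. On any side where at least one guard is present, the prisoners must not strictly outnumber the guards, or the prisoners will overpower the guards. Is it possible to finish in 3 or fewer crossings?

Counting alone: each trip to the east bank takes at most 4 across and each return brings at least 1 back, so after t trips out (and t−1 returns) at most 4t − (t−1) of the 8 are across; that first reaches 8 at t = 3, so at least 5 crossings are needed.
Since 3 < 5, 3 crossings cannot be enough. (The shortest complete plan in fact takes 5:)
1. 2 prisoners → the east bank.  (the west bank: 4G 2P; the east bank: 0G 2P)
2. 1 prisoner ← the west bank.  (the west bank: 4G 3P; the east bank: 0G 1P)
3. 4 guards → the east bank.  (the west bank: 0G 3P; the east bank: 4G 1P)
4. 1 prisoner ← the west bank.  (the west bank: 0G 4P; the east bank: 4G 0P)
5. 4 prisoners → the east bank.  (the west bank: 0G 0P; the east bank: 4G 4P)

No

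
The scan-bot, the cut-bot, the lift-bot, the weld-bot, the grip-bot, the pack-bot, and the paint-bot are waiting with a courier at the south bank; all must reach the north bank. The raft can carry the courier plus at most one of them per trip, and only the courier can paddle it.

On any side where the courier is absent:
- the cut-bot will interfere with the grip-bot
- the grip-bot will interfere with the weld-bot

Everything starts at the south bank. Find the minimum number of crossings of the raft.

Counting alone: the courier can take at most 1 across per trip to the north bank, so moving all 7 needs at least 7 loaded trips out, with a return between consecutive ones — at least 13 crossings.
The safety rule pushes this higher. Following every safe sequence of crossings, the most of the 7 that can be at the north bank as the raft arrives there on crossing 13 is 6 — never all 7.
So no plan with fewer than 15 crossings exists, and this one achieves 15:
1. Courier goes to the north bank with the grip-bot.  [the south bank: the cut-bot, the lift-bot, the pack-bot, the paint-bot, the scan-bot, the weld-bot | the north bank: the grip-bot]
2. Courier goes back to the south bank alone.  [the south bank: the cut-bot, the lift-bot, the pack-bot, the paint-bot, the scan-bot, the weld-bot | the north bank: the grip-bot]
3. Courier goes to the north bank with the scan-bot.  [the south bank: the cut-bot, the lift-bot, the pack-bot, the paint-bot, the weld-bot | the north bank: the grip-bot, the scan-bot]
4. Courier goes back to the south bank alone.  [the south bank: the cut-bot, the lift-bot, the pack-bot, the paint-bot, the weld-bot | the north bank: the grip-bot, the scan-bot]
5. Courier goes to the north bank with the cut-bot.  [the south bank: the lift-bot, the pack-bot, the paint-bot, the weld-bot | the north bank: the cut-bot, the grip-bot, the scan-bot]
6. Courier goes back to the south bank with the grip-bot.  [the south bank: the grip-bot, the lift-bot, the pack-bot, the paint-bot, the weld-bot | the north bank: the cut-bot, the scan-bot]
7. Courier goes to the north bank with the weld-bot.  [the south bank: the grip-bot, the lift-bot, the pack-bot, the paint-bot | the north bank: the cut-bot, the scan-bot, the weld-bot]
8. Courier goes back to the south bank alone.  [the south bank: the grip-bot, the lift-bot, the pack-bot, the paint-bot | the north bank: the cut-bot, the scan-bot, the weld-bot]
9. Courier goes to the north bank with the lift-bot.  [the south bank: the grip-bot, the pack-bot, the paint-bot | the north bank: the cut-bot, the lift-bot, the scan-bot, the weld-bot]
10. Courier goes back to the south bank alone.  [the south bank: the grip-bot, the pack-bot, the paint-bot | the north bank: the cut-bot, the lift-bot, the scan-bot, the weld-bot]
11. Courier goes to the north bank with the pack-bot.  [the south bank: the grip-bot, the paint-bot | the north bank: the cut-bot, the lift-bot, the pack-bot, the scan-bot, the weld-bot]
12. Courier goes back to the south bank alone.  [the south bank: the grip-bot, the paint-bot | the north bank: the cut-bot, the lift-bot, the pack-bot, the scan-bot, the weld-bot]
13. Courier goes to the north bank with the paint-bot.  [the south bank: the grip-bot | the north bank: the cut-bot, the lift-bot, the pack-bot, the paint-bot, the scan-bot, the weld-bot]
14. Courier goes back to the south bank alone.  [the south bank: the grip-bot | the north bank: the cut-bot, the lift-bot, the pack-bot, the paint-bot, the scan-bot, the weld-bot]
15. Courier goes to the north bank with the grip-bot.  [the south bank: — | the north bank: the cut-bot, the grip-bot, the lift-bot, the pack-bot, the paint-bot, the scan-bot, the weld-bot]

15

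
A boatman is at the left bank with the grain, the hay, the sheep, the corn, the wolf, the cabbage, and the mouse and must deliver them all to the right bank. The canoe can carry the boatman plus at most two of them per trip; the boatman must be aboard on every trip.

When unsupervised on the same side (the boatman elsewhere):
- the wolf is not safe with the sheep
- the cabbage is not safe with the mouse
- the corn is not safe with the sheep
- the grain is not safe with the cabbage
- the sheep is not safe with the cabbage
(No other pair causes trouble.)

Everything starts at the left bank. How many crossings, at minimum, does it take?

9

Counting alone: the boatman can take at most 2 across per trip to the right bank, so moving all 7 needs at least 4 loaded trips out, with a return between consecutive ones — at least 7 crossings.
The safety rule pushes this higher. Following every safe sequence of crossings, the most of the 7 that can be at the right bank as the canoe arrives there on crossing 7 is 6 — never all 7.
So no plan with fewer than 9 crossings exists, and this one achieves 9:
1. Boatman goes to the right bank with the cabbage and the sheep.
2. Boatman goes back to the left bank with the sheep.
3. Boatman goes to the right bank with the grain and the sheep.
4. Boatman goes back to the left bank with the cabbage.
5. Boatman goes to the right bank with the hay and the mouse.
6. Boatman goes back to the left bank alone.
7. Boatman goes to the right bank with the corn and the wolf.
8. Boatman goes back to the left bank with the sheep.
9. Boatman goes to the right bank with the cabbage and the sheep.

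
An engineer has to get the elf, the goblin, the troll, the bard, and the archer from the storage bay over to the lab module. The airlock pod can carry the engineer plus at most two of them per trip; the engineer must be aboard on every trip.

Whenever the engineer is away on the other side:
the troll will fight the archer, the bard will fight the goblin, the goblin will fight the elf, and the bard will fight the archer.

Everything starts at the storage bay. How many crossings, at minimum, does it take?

7

Counting alone: the engineer can take at most 2 across per trip to the lab module, so moving all 5 needs at least 3 loaded trips out, with a return between consecutive ones — at least 5 crossings.
The safety rule pushes this higher. Following every safe sequence of crossings, the most of the 5 that can be at the lab module as the airlock pod arrives there on crossing 5 is 4 — never all 5.
So no plan with fewer than 7 crossings exists, and this one achieves 7:
1. Engineer goes to the lab module with the archer and the goblin.
2. Engineer goes back to the storage bay alone.
3. Engineer goes to the lab module with the elf.
4. Engineer goes back to the storage bay with the goblin.
5. Engineer goes to the lab module with the bard and the troll.
6. Engineer goes back to the storage bay with the archer.
7. Engineer goes to the lab module with the archer and the goblin.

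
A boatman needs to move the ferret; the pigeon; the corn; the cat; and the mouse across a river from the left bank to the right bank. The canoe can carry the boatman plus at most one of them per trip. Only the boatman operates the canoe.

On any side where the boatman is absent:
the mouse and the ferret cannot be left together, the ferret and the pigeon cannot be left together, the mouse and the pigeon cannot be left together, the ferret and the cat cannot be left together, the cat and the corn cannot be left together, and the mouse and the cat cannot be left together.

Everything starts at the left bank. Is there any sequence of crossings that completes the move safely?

Whatever the first load, the items left behind include a forbidden pair without the boatman. No opening move is safe, so no plan exists.

No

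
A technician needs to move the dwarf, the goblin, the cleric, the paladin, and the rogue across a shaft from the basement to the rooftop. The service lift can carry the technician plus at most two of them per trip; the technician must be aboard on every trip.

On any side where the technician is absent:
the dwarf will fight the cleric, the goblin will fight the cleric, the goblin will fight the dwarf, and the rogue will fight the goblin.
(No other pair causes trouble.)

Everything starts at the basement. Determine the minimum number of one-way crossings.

Counting alone: the technician can take at most 2 across per trip to the rooftop, so moving all 5 needs at least 3 loaded trips out, with a return between consecutive ones — at least 5 crossings.
The safety rule pushes this higher. Following every safe sequence of crossings, the most of the 5 that can be at the rooftop as the service lift arrives there on crossing 5 is 4 — never all 5.
So no plan with fewer than 7 crossings exists, and this one achieves 7:
1. Technician goes to the rooftop with the dwarf and the goblin.
2. Technician goes back to the basement with the dwarf.
3. Technician goes to the rooftop with the dwarf and the paladin.
4. Technician goes back to the basement with the dwarf.
5. Technician goes to the rooftop with the dwarf and the rogue.
6. Technician goes back to the basement with the goblin.
7. Technician goes to the rooftop with the cleric and the goblin.

7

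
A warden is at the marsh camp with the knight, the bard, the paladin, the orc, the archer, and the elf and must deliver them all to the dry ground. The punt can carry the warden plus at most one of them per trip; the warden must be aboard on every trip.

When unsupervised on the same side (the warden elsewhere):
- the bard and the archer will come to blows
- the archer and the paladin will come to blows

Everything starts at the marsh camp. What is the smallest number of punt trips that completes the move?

Counting alone: the warden can take at most 1 across per trip to the dry ground, so moving all 6 needs at least 6 loaded trips out, with a return between consecutive ones — at least 11 crossings.
The safety rule pushes this higher. Following every safe sequence of crossings, the most of the 6 that can be at the dry ground as the punt arrives there on crossing 11 is 5 — never all 6.
So no plan with fewer than 13 crossings exists, and this one achieves 13:
1. Warden goes to the dry ground with the archer.
2. Warden goes back to the marsh camp alone.
3. Warden goes to the dry ground with the knight.
4. Warden goes back to the marsh camp alone.
5. Warden goes to the dry ground with the bard.
6. Warden goes back to the marsh camp with the archer.
7. Warden goes to the dry ground with the paladin.
8. Warden goes back to the marsh camp alone.
9. Warden goes to the dry ground with the orc.
10. Warden goes back to the marsh camp alone.
11. Warden goes to the dry ground with the elf.
12. Warden goes back to the marsh camp alone.
13. Warden goes to the dry ground with the archer.

13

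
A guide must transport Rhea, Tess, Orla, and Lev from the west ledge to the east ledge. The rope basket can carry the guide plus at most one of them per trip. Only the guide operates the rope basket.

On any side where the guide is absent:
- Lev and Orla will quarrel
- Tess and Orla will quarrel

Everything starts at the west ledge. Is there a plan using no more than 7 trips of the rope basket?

Counting alone: the guide can take at most 1 across per trip to the east ledge, so moving all 4 needs at least 4 loaded trips out, with a return between consecutive ones — at least 7 crossings.
The safety rule pushes this higher. Following every safe sequence of crossings, the most of the 4 that can be at the east ledge as the rope basket arrives there on crossing 7 is 3 — never all 4.
So the move cannot be finished within 7 crossings. (The shortest complete plan takes 9:)
1. Guide goes to the east ledge with Orla.  [the west ledge: Lev, Rhea, Tess | the east ledge: Orla]
2. Guide goes back to the west ledge alone.  [the west ledge: Lev, Rhea, Tess | the east ledge: Orla]
3. Guide goes to the east ledge with Rhea.  [the west ledge: Lev, Tess | the east ledge: Orla, Rhea]
4. Guide goes back to the west ledge alone.  [the west ledge: Lev, Tess | the east ledge: Orla, Rhea]
5. Guide goes to the east ledge with Tess.  [the west ledge: Lev | the east ledge: Orla, Rhea, Tess]
6. Guide goes back to the west ledge with Orla.  [the west ledge: Lev, Orla | the east ledge: Rhea, Tess]
7. Guide goes to the east ledge with Lev.  [the west ledge: Orla | the east ledge: Lev, Rhea, Tess]
8. Guide goes back to the west ledge alone.  [the west ledge: Orla | the east ledge: Lev, Rhea, Tess]
9. Guide goes to the east ledge with Orla.  [the west ledge: — | the east ledge: Lev, Orla, Rhea, Tess]

No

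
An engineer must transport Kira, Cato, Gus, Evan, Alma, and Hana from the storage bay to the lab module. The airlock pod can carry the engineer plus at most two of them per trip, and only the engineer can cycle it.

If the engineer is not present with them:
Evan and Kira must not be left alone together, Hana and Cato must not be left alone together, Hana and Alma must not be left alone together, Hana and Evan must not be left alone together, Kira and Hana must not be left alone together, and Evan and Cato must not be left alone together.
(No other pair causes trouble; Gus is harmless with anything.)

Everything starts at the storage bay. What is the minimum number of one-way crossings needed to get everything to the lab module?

Counting alone: the engineer can take at most 2 across per trip to the lab module, so moving all 6 needs at least 3 loaded trips out, with a return between consecutive ones — at least 5 crossings.
The safety rule pushes this higher. Following every safe sequence of crossings, the most of the 6 that can be at the lab module as the airlock pod arrives there on crossings 5, 7 is 4, 5 respectively — never all 6.
So no plan with fewer than 9 crossings exists, and this one achieves 9:
1. Engineer goes to the lab module with Evan and Hana.  [the storage bay: Alma, Cato, Gus, Kira | the lab module: Evan, Hana]
2. Engineer goes back to the storage bay with Evan.  [the storage bay: Alma, Cato, Evan, Gus, Kira | the lab module: Hana]
3. Engineer goes to the lab module with Cato and Kira.  [the storage bay: Alma, Evan, Gus | the lab module: Cato, Hana, Kira]
4. Engineer goes back to the storage bay with Hana.  [the storage bay: Alma, Evan, Gus, Hana | the lab module: Cato, Kira]
5. Engineer goes to the lab module with Gus and Hana.  [the storage bay: Alma, Evan | the lab module: Cato, Gus, Hana, Kira]
6. Engineer goes back to the storage bay with Hana.  [the storage bay: Alma, Evan, Hana | the lab module: Cato, Gus, Kira]
7. Engineer goes to the lab module with Alma and Evan.  [the storage bay: Hana | the lab module: Alma, Cato, Evan, Gus, Kira]
8. Engineer goes back to the storage bay with Evan.  [the storage bay: Evan, Hana | the lab module: Alma, Cato, Gus, Kira]
9. Engineer goes to the lab module with Evan and Hana.  [the storage bay: — | the lab module: Alma, Cato, Evan, Gus, Hana, Kira]

9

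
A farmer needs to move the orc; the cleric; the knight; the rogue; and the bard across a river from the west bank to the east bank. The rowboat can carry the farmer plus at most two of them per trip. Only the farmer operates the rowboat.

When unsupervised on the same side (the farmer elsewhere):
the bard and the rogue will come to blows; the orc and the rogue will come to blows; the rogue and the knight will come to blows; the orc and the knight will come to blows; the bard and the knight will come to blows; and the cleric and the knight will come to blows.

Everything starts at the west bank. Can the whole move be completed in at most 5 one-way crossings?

No

Counting alone: the farmer can take at most 2 across per trip to the east bank, so moving all 5 needs at least 3 loaded trips out, with a return between consecutive ones — at least 5 crossings.
The safety rule pushes this higher. Following every safe sequence of crossings, the most of the 5 that can be at the east bank as the rowboat arrives there on crossing 5 is 4 — never all 5.
So the move cannot be finished within 5 crossings. (The shortest complete plan takes 7:)
1. Farmer goes to the east bank with the knight and the rogue.  [the west bank: the bard, the cleric, the orc | the east bank: the knight, the rogue]
2. Farmer goes back to the west bank with the knight.  [the west bank: the bard, the cleric, the knight, the orc | the east bank: the rogue]
3. Farmer goes to the east bank with the cleric and the knight.  [the west bank: the bard, the orc | the east bank: the cleric, the knight, the rogue]
4. Farmer goes back to the west bank with the knight.  [the west bank: the bard, the knight, the orc | the east bank: the cleric, the rogue]
5. Farmer goes to the east bank with the bard and the orc.  [the west bank: the knight | the east bank: the bard, the cleric, the orc, the rogue]
6. Farmer goes back to the west bank with the rogue.  [the west bank: the knight, the rogue | the east bank: the bard, the cleric, the orc]
7. Farmer goes to the east bank with the knight and the rogue.  [the west bank: — | the east bank: the bard, the cleric, the knight, the orc, the rogue]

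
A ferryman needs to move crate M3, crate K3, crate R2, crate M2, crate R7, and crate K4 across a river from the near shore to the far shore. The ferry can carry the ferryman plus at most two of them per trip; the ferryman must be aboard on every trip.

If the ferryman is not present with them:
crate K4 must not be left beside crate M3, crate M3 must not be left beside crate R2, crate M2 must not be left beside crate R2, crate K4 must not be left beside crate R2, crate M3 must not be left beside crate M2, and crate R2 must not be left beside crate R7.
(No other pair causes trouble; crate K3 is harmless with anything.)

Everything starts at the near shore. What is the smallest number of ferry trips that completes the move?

9

Counting alone: the ferryman can take at most 2 across per trip to the far shore, so moving all 6 needs at least 3 loaded trips out, with a return between consecutive ones — at least 5 crossings.
The safety rule pushes this higher. Following every safe sequence of crossings, the most of the 6 that can be at the far shore as the ferry arrives there on crossings 5, 7 is 4, 5 respectively — never all 6.
So no plan with fewer than 9 crossings exists, and this one achieves 9:
1. Ferryman goes to the far shore with crate M3 and crate R2.  [the near shore: crate K3, crate K4, crate M2, crate R7 | the far shore: crate M3, crate R2]
2. Ferryman goes back to the near shore with crate M3.  [the near shore: crate K3, crate K4, crate M2, crate M3, crate R7 | the far shore: crate R2]
3. Ferryman goes to the far shore with crate K3 and crate M3.  [the near shore: crate K4, crate M2, crate R7 | the far shore: crate K3, crate M3, crate R2]
4. Ferryman goes back to the near shore with crate M3.  [the near shore: crate K4, crate M2, crate M3, crate R7 | the far shore: crate K3, crate R2]
5. Ferryman goes to the far shore with crate M3 and crate R7.  [the near shore: crate K4, crate M2 | the far shore: crate K3, crate M3, crate R2, crate R7]
6. Ferryman goes back to the near shore with crate R2.  [the near shore: crate K4, crate M2, crate R2 | the far shore: crate K3, crate M3, crate R7]
7. Ferryman goes to the far shore with crate K4 and crate M2.  [the near shore: crate R2 | the far shore: crate K3, crate K4, crate M2, crate M3, crate R7]
8. Ferryman goes back to the near shore with crate M3.  [the near shore: crate M3, crate R2 | the far shore: crate K3, crate K4, crate M2, crate R7]
9. Ferryman goes to the far shore with crate M3 and crate R2.  [the near shore: — | the far shore: crate K3, crate K4, crate M2, crate M3, crate R2, crate R7]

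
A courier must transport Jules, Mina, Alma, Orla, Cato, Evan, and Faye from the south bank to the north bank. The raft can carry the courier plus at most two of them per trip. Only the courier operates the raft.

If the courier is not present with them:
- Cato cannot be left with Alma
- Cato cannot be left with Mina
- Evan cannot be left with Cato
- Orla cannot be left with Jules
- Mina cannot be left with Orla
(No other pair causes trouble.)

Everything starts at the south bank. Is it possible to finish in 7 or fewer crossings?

Counting alone: the courier can take at most 2 across per trip to the north bank, so moving all 7 needs at least 4 loaded trips out, with a return between consecutive ones — at least 7 crossings.
The safety rule pushes this higher. Following every safe sequence of crossings, the most of the 7 that can be at the north bank as the raft arrives there on crossing 7 is 6 — never all 7.
So the move cannot be finished within 7 crossings. (The shortest complete plan takes 9:)
1. Courier goes to the north bank with Cato and Orla.  [the south bank: Alma, Evan, Faye, Jules, Mina | the north bank: Cato, Orla]
2. Courier goes back to the south bank alone.  [the south bank: Alma, Evan, Faye, Jules, Mina | the north bank: Cato, Orla]
3. Courier goes to the north bank with Jules.  [the south bank: Alma, Evan, Faye, Mina | the north bank: Cato, Jules, Orla]
4. Courier goes back to the south bank with Orla.  [the south bank: Alma, Evan, Faye, Mina, Orla | the north bank: Cato, Jules]
5. Courier goes to the north bank with Alma and Mina.  [the south bank: Evan, Faye, Orla | the north bank: Alma, Cato, Jules, Mina]
6. Courier goes back to the south bank with Cato.  [the south bank: Cato, Evan, Faye, Orla | the north bank: Alma, Jules, Mina]
7. Courier goes to the north bank with Evan and Faye.  [the south bank: Cato, Orla | the north bank: Alma, Evan, Faye, Jules, Mina]
8. Courier goes back to the south bank alone.  [the south bank: Cato, Orla | the north bank: Alma, Evan, Faye, Jules, Mina]
9. Courier goes to the north bank with Cato and Orla.  [the south bank: — | the north bank: Alma, Cato, Evan, Faye, Jules, Mina, Orla]

No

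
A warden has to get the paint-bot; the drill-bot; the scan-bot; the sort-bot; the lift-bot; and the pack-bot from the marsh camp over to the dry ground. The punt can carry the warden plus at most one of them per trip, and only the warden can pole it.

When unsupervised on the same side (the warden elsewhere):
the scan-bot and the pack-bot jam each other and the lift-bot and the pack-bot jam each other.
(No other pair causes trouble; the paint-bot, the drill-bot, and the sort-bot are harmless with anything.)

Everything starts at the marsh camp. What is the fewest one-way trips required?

Counting alone: the warden can take at most 1 across per trip to the dry ground, so moving all 6 needs at least 6 loaded trips out, with a return between consecutive ones — at least 11 crossings.
The safety rule pushes this higher. Following every safe sequence of crossings, the most of the 6 that can be at the dry ground as the punt arrives there on crossing 11 is 5 — never all 6.
So no plan with fewer than 13 crossings exists, and this one achieves 13:
1. Warden goes to the dry ground with the pack-bot.
2. Warden goes back to the marsh camp alone.
3. Warden goes to the dry ground with the paint-bot.
4. Warden goes back to the marsh camp alone.
5. Warden goes to the dry ground with the drill-bot.
6. Warden goes back to the marsh camp alone.
7. Warden goes to the dry ground with the scan-bot.
8. Warden goes back to the marsh camp with the pack-bot.
9. Warden goes to the dry ground with the lift-bot.
10. Warden goes back to the marsh camp alone.
11. Warden goes to the dry ground with the sort-bot.
12. Warden goes back to the marsh camp alone.
13. Warden goes to the dry ground with the pack-bot.

13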